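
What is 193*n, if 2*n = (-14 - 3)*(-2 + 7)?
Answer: -16405/2 ≈ -8202.5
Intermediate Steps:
n = -85/2 (n = ((-14 - 3)*(-2 + 7))/2 = (-17*5)/2 = (1/2)*(-85) = -85/2 ≈ -42.500)
193*n = 193*(-85/2) = -16405/2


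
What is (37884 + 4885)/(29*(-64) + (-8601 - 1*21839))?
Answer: -42769/32296 ≈ -1.3243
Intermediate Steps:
(37884 + 4885)/(29*(-64) + (-8601 - 1*21839)) = 42769/(-1856 + (-8601 - 21839)) = 42769/(-1856 - 30440) = 42769/(-32296) = 42769*(-1/32296) = -42769/32296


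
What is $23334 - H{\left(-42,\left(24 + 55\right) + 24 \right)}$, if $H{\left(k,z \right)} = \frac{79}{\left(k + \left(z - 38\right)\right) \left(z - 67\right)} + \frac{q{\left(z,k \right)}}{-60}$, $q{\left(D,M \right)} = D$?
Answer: $\frac{24152368}{1035} \approx 23336.0$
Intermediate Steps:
$H{\left(k,z \right)} = - \frac{z}{60} + \frac{79}{\left(-67 + z\right) \left(-38 + k + z\right)}$ ($H{\left(k,z \right)} = \frac{79}{\left(k + \left(z - 38\right)\right) \left(z - 67\right)} + \frac{z}{-60} = \frac{79}{\left(k + \left(z - 38\right)\right) \left(-67 + z\right)} + z \left(- \frac{1}{60}\right) = \frac{79}{\left(k + \left(-38 + z\right)\right) \left(-67 + z\right)} - \frac{z}{60} = \frac{79}{\left(-38 + k + z\right) \left(-67 + z\right)} - \frac{z}{60} = \frac{79}{\left(-67 + z\right) \left(-38 + k + z\right)} - \frac{z}{60} = - \frac{z}{60} + \frac{79}{\left(-67 + z\right) \left(-38 + k + z\right)}$)
$23334 - H{\left(-42,\left(24 + 55\right) + 24 \right)} = 23334 - \frac{4740 - \left(\left(24 + 55\right) + 24\right)^{3} - 2546 \left(\left(24 + 55\right) + 24\right) + 105 \left(\left(24 + 55\right) + 24\right)^{2} - - 42 \left(\left(24 + 55\right) + 24\right)^{2} + 67 \left(-42\right) \left(\left(24 + 55\right) + 24\right)}{60 \left(2546 + \left(\left(24 + 55\right) + 24\right)^{2} - 105 \left(\left(24 + 55\right) + 24\right) - -2814 - 42 \left(\left(24 + 55\right) + 24\right)\right)} = 23334 - \frac{4740 - \left(79 + 24\right)^{3} - 2546 \left(79 + 24\right) + 105 \left(79 + 24\right)^{2} - - 42 \left(79 + 24\right)^{2} + 67 \left(-42\right) \left(79 + 24\right)}{60 \left(2546 + \left(79 + 24\right)^{2} - 105 \left(79 + 24\right) + 2814 - 42 \left(79 + 24\right)\right)} = 23334 - \frac{4740 - 103^{3} - 262238 + 105 \cdot 103^{2} - - 42 \cdot 103^{2} + 67 \left(-42\right) 103}{60 \left(2546 + 103^{2} - 10815 + 2814 - 4326\right)} = 23334 - \frac{4740 - 1092727 - 262238 + 105 \cdot 10609 - \left(-42\right) 10609 - 289842}{60 \left(2546 + 10609 - 10815 + 2814 - 4326\right)} = 23334 - \frac{4740 - 1092727 - 262238 + 1113945 + 445578 - 289842}{60 \cdot 828} = 23334 - \frac{1}{60} \cdot \frac{1}{828} \left(-80544\right) = 23334 - - \frac{1678}{1035} = 23334 + \frac{1678}{1035} = \frac{24152368}{1035}$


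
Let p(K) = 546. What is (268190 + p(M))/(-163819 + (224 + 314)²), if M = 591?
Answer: 268736/125625 ≈ 2.1392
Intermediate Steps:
(268190 + p(M))/(-163819 + (224 + 314)²) = (268190 + 546)/(-163819 + (224 + 314)²) = 268736/(-163819 + 538²) = 268736/(-163819 + 289444) = 268736/125625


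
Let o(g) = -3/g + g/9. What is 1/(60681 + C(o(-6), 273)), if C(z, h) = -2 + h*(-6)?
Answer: 1/59041 ≈ 1.6937e-5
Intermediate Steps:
o(g) = -3/g + g/9 (o(g) = -3/g + g*(⅑) = -3/g + g/9)
C(z, h) = -2 - 6*h
1/(60681 + C(o(-6), 273)) = 1/(60681 + (-2 - 6*273)) = 1/(60681 + (-2 - 1638)) = 1/(60681 - 1640) = 1/59041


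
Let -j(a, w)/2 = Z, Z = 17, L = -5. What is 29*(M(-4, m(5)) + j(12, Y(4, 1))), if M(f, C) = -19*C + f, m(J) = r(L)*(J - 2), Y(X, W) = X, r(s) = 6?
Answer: -11020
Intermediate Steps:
m(J) = -12 + 6*J (m(J) = 6*(J - 2) = 6*(-2 + J) = -12 + 6*J)
j(a, w) = -34 (j(a, w) = -2*17 = -34)
M(f, C) = f - 19*C
29*(M(-4, m(5)) + j(12, Y(4, 1))) = 29*((-4 - 19*(-12 + 6*5)) - 34) = 29*((-4 - 19*(-12 + 30)) - 34) = 29*((-4 - 19*18) - 34) = 29*((-4 - 342) - 34) = 29*(-346 - 34) = 29*(-380) = -11020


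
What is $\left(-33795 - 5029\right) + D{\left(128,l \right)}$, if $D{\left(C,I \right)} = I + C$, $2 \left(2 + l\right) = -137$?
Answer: $- \frac{77533}{2} \approx -38767.0$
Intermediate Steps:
$l = - \frac{141}{2}$ ($l = -2 + \frac{1}{2} \left(-137\right) = -2 - \frac{137}{2} = - \frac{141}{2} \approx -70.5$)
$D{\left(C,I \right)} = C + I$
$\left(-33795 - 5029\right) + D{\left(128,l \right)} = \left(-33795 - 5029\right) + \left(128 - \frac{141}{2}\right) = -38824 + \frac{115}{2} = - \frac{77533}{2}$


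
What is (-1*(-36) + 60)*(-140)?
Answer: -13440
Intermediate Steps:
(-1*(-36) + 60)*(-140) = (36 + 60)*(-140) = 96*(-140) = -13440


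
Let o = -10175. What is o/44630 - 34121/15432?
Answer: -167984083/68873016 ≈ -2.4390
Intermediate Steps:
o/44630 - 34121/15432 = -10175/44630 - 34121/15432 = -10175*1/44630 - 34121*1/15432 = -2035/8926 - 34121/15432 = -167984083/68873016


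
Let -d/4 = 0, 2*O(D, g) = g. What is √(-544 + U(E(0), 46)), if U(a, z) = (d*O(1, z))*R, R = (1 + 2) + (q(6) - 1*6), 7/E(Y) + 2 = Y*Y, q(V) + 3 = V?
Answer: 4*I*√34 ≈ 23.324*I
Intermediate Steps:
O(D, g) = g/2
q(V) = -3 + V
d = 0 (d = -4*0 = 0)
E(Y) = 7/(-2 + Y²) (E(Y) = 7/(-2 + Y*Y) = 7/(-2 + Y²))
R = 0 (R = (1 + 2) + ((-3 + 6) - 1*6) = 3 + (3 - 6) = 3 - 3 = 0)
U(a, z) = 0 (U(a, z) = (0*(z/2))*0 = 0*0 = 0)
√(-544 + U(E(0), 46)) = √(-544 + 0) = √(-544) = 4*I*√34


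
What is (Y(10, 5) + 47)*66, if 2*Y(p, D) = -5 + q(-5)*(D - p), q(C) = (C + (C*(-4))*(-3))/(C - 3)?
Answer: 12771/8 ≈ 1596.4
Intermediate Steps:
q(C) = 13*C/(-3 + C) (q(C) = (C - 4*C*(-3))/(-3 + C) = (C + 12*C)/(-3 + C) = (13*C)/(-3 + C) = 13*C/(-3 + C))
Y(p, D) = -5/2 - 65*p/16 + 65*D/16 (Y(p, D) = (-5 + (13*(-5)/(-3 - 5))*(D - p))/2 = (-5 + (13*(-5)/(-8))*(D - p))/2 = (-5 + (13*(-5)*(-⅛))*(D - p))/2 = (-5 + 65*(D - p)/8)/2 = (-5 + (-65*p/8 + 65*D/8))/2 = (-5 - 65*p/8 + 65*D/8)/2 = -5/2 - 65*p/16 + 65*D/16)
(Y(10, 5) + 47)*66 = ((-5/2 - 65/16*10 + (65/16)*5) + 47)*66 = ((-5/2 - 325/8 + 325/16) + 47)*66 = (-365/16 + 47)*66 = (387/16)*66 = 12771/8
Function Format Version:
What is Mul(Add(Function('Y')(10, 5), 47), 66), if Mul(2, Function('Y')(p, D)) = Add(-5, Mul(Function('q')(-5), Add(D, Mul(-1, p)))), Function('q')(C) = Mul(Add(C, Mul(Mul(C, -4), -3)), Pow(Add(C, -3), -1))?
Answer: Rational(12771, 8) ≈ 1596.4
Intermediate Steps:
Function('q')(C) = Mul(13, C, Pow(Add(-3, C), -1)) (Function('q')(C) = Mul(Add(C, Mul(Mul(-4, C), -3)), Pow(Add(-3, C), -1)) = Mul(Add(C, Mul(12, C)), Pow(Add(-3, C), -1)) = Mul(Mul(13, C), Pow(Add(-3, C), -1)) = Mul(13, C, Pow(Add(-3, C), -1)))
Function('Y')(p, D) = Add(Rational(-5, 2), Mul(Rational(-65, 16), p), Mul(Rational(65, 16), D)) (Function('Y')(p, D) = Mul(Rational(1, 2), Add(-5, Mul(Mul(13, -5, Pow(Add(-3, -5), -1)), Add(D, Mul(-1, p))))) = Mul(Rational(1, 2), Add(-5, Mul(Mul(13, -5, Pow(-8, -1)), Add(D, Mul(-1, p))))) = Mul(Rational(1, 2), Add(-5, Mul(Mul(13, -5, Rational(-1, 8)), Add(D, Mul(-1, p))))) = Mul(Rational(1, 2), Add(-5, Mul(Rational(65, 8), Add(D, Mul(-1, p))))) = Mul(Rational(1, 2), Add(-5, Add(Mul(Rational(-65, 8), p), Mul(Rational(65, 8), D)))) = Mul(Rational(1, 2), Add(-5, Mul(Rational(-65, 8), p), Mul(Rational(65, 8), D))) = Add(Rational(-5, 2), Mul(Rational(-65, 16), p), Mul(Rational(65, 16), D)))
Mul(Add(Function('Y')(10, 5), 47), 66) = Mul(Add(Add(Rational(-5, 2), Mul(Rational(-65, 16), 10), Mul(Rational(65, 16), 5)), 47), 66) = Mul(Add(Add(Rational(-5, 2), Rational(-325, 8), Rational(325, 16)), 47), 66) = Mul(Add(Rational(-365, 16), 47), 66) = Mul(Rational(387, 16), 66) = Rational(12771, 8)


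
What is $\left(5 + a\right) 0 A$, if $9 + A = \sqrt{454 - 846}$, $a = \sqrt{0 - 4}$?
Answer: $0$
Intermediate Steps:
$a = 2 i$ ($a = \sqrt{-4} = 2 i \approx 2.0 i$)
$A = -9 + 14 i \sqrt{2}$ ($A = -9 + \sqrt{454 - 846} = -9 + \sqrt{-392} = -9 + 14 i \sqrt{2} \approx -9.0 + 19.799 i$)
$\left(5 + a\right) 0 A = \left(5 + 2 i\right) 0 \left(-9 + 14 i \sqrt{2}\right) = 0 \left(-9 + 14 i \sqrt{2}\right) = 0$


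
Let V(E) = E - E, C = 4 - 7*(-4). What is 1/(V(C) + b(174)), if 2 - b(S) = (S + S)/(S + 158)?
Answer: 83/79 ≈ 1.0506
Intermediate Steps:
C = 32 (C = 4 + 28 = 32)
V(E) = 0
b(S) = 2 - 2*S/(158 + S) (b(S) = 2 - (S + S)/(S + 158) = 2 - 2*S/(158 + S))
1/(V(C) + b(174)) = 1/(0 + 316/(158 + 174)) = 1/(0 + 316/332) = 1/(0 + 316*(1/332)) = 1/(0 + 79/83) = 1/(79/83) = 83/79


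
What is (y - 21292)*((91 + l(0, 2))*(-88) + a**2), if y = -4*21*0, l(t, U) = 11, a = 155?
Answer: -320423308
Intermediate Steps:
y = 0 (y = -84*0 = 0)
(y - 21292)*((91 + l(0, 2))*(-88) + a**2) = (0 - 21292)*((91 + 11)*(-88) + 155**2) = -21292*(102*(-88) + 24025) = -21292*(-8976 + 24025) = -21292*15049 = -320423308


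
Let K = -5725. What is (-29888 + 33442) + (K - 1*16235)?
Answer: -18406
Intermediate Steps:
(-29888 + 33442) + (K - 1*16235) = (-29888 + 33442) + (-5725 - 1*16235) = 3554 + (-5725 - 16235) = 3554 - 21960 = -18406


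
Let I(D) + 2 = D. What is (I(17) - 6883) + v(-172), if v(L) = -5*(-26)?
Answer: -6738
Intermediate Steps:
v(L) = 130
I(D) = -2 + D
(I(17) - 6883) + v(-172) = ((-2 + 17) - 6883) + 130 = (15 - 6883) + 130 = -6868 + 130 = -6738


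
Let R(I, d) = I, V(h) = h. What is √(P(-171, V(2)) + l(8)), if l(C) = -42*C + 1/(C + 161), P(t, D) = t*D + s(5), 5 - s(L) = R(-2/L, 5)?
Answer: I*√2841710/65 ≈ 25.934*I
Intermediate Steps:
s(L) = 5 + 2/L (s(L) = 5 - (-2)/L = 5 + 2/L)
P(t, D) = 27/5 + D*t (P(t, D) = t*D + (5 + 2/5) = D*t + (5 + 2*(⅕)) = D*t + (5 + ⅖) = D*t + 27/5 = 27/5 + D*t)
l(C) = 1/(161 + C) - 42*C (l(C) = -42*C + 1/(161 + C) = 1/(161 + C) - 42*C)
√(P(-171, V(2)) + l(8)) = √((27/5 + 2*(-171)) + (1 - 6762*8 - 42*8²)/(161 + 8)) = √((27/5 - 342) + (1 - 54096 - 42*64)/169) = √(-1683/5 + (1 - 54096 - 2688)/169) = √(-1683/5 + (1/169)*(-56783)) = √(-1683/5 - 56783/169) = √(-568342/845) = I*√2841710/65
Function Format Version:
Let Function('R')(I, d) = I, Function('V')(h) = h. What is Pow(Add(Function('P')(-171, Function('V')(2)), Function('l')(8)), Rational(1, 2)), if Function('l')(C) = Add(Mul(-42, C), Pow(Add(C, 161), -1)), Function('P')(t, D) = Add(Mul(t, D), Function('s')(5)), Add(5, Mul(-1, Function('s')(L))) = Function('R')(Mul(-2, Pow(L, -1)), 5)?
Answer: Mul(Rational(1, 65), I, Pow(2841710, Rational(1, 2))) ≈ Mul(25.934, I)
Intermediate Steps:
Function('s')(L) = Add(5, Mul(2, Pow(L, -1))) (Function('s')(L) = Add(5, Mul(-1, Mul(-2, Pow(L, -1)))) = Add(5, Mul(2, Pow(L, -1))))
Function('P')(t, D) = Add(Rational(27, 5), Mul(D, t)) (Function('P')(t, D) = Add(Mul(t, D), Add(5, Mul(2, Pow(5, -1)))) = Add(Mul(D, t), Add(5, Mul(2, Rational(1, 5)))) = Add(Mul(D, t), Add(5, Rational(2, 5))) = Add(Mul(D, t), Rational(27, 5)) = Add(Rational(27, 5), Mul(D, t)))
Function('l')(C) = Add(Pow(Add(161, C), -1), Mul(-42, C)) (Function('l')(C) = Add(Mul(-42, C), Pow(Add(161, C), -1)) = Add(Pow(Add(161, C), -1), Mul(-42, C)))
Pow(Add(Function('P')(-171, Function('V')(2)), Function('l')(8)), Rational(1, 2)) = Pow(Add(Add(Rational(27, 5), Mul(2, -171)), Mul(Pow(Add(161, 8), -1), Add(1, Mul(-6762, 8), Mul(-42, Pow(8, 2))))), Rational(1, 2)) = Pow(Add(Add(Rational(27, 5), -342), Mul(Pow(169, -1), Add(1, -54096, Mul(-42, 64)))), Rational(1, 2)) = Pow(Add(Rational(-1683, 5), Mul(Rational(1, 169), Add(1, -54096, -2688))), Rational(1, 2)) = Pow(Add(Rational(-1683, 5), Mul(Rational(1, 169), -56783)), Rational(1, 2)) = Pow(Add(Rational(-1683, 5), Rational(-56783, 169)), Rational(1, 2)) = Pow(Rational(-568342, 845), Rational(1, 2)) = Mul(Rational(1, 65), I, Pow(2841710, Rational(1, 2)))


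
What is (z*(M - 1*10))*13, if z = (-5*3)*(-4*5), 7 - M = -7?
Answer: 15600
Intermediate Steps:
M = 14 (M = 7 - 1*(-7) = 7 + 7 = 14)
z = 300 (z = -15*(-20) = 300)
(z*(M - 1*10))*13 = (300*(14 - 1*10))*13 = (300*(14 - 10))*13 = (300*4)*13 = 1200*13 = 15600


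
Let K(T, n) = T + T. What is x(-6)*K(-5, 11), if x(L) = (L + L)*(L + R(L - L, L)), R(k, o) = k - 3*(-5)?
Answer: 1080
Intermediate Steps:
R(k, o) = 15 + k (R(k, o) = k + 15 = 15 + k)
K(T, n) = 2*T
x(L) = 2*L*(15 + L) (x(L) = (L + L)*(L + (15 + (L - L))) = (2*L)*(L + (15 + 0)) = (2*L)*(L + 15) = (2*L)*(15 + L) = 2*L*(15 + L))
x(-6)*K(-5, 11) = (2*(-6)*(15 - 6))*(2*(-5)) = (2*(-6)*9)*(-10) = -108*(-10) = 1080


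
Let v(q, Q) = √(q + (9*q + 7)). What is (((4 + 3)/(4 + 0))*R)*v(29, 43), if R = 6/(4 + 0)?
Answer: 63*√33/8 ≈ 45.238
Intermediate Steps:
R = 3/2 (R = 6/4 = 6*(¼) = 3/2 ≈ 1.5000)
v(q, Q) = √(7 + 10*q) (v(q, Q) = √(q + (7 + 9*q)) = √(7 + 10*q))
(((4 + 3)/(4 + 0))*R)*v(29, 43) = (((4 + 3)/(4 + 0))*(3/2))*√(7 + 10*29) = ((7/4)*(3/2))*√(7 + 290) = ((7*(¼))*(3/2))*√297 = ((7/4)*(3/2))*(3*√33) = 21*(3*√33)/8 = 63*√33/8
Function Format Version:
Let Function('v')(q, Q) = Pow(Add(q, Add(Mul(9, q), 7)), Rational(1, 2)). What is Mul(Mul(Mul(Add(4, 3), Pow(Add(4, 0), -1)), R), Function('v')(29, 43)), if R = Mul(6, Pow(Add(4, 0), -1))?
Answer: Mul(Rational(63, 8), Pow(33, Rational(1, 2))) ≈ 45.238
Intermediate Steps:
R = Rational(3, 2) (R = Mul(6, Pow(4, -1)) = Mul(6, Rational(1, 4)) = Rational(3, 2) ≈ 1.5000)
Function('v')(q, Q) = Pow(Add(7, Mul(10, q)), Rational(1, 2)) (Function('v')(q, Q) = Pow(Add(q, Add(7, Mul(9, q))), Rational(1, 2)) = Pow(Add(7, Mul(10, q)), Rational(1, 2)))
Mul(Mul(Mul(Add(4, 3), Pow(Add(4, 0), -1)), R), Function('v')(29, 43)) = Mul(Mul(Mul(Add(4, 3), Pow(Add(4, 0), -1)), Rational(3, 2)), Pow(Add(7, Mul(10, 29)), Rational(1, 2))) = Mul(Mul(Mul(7, Pow(4, -1)), Rational(3, 2)), Pow(Add(7, 290), Rational(1, 2))) = Mul(Mul(Mul(7, Rational(1, 4)), Rational(3, 2)), Pow(297, Rational(1, 2))) = Mul(Mul(Rational(7, 4), Rational(3, 2)), Mul(3, Pow(33, Rational(1, 2)))) = Mul(Rational(21, 8), Mul(3, Pow(33, Rational(1, 2)))) = Mul(Rational(63, 8), Pow(33, Rational(1, 2)))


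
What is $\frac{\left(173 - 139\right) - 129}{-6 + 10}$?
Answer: $- \frac{95}{4} \approx -23.75$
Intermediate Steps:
$\frac{\left(173 - 139\right) - 129}{-6 + 10} = \frac{34 - 129}{4} = \frac{1}{4} \left(-95\right) = - \frac{95}{4}$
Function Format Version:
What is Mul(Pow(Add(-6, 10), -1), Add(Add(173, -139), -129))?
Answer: Rational(-95, 4) ≈ -23.750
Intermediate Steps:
Mul(Pow(Add(-6, 10), -1), Add(Add(173, -139), -129)) = Mul(Pow(4, -1), Add(34, -129)) = Mul(Rational(1, 4), -95) = Rational(-95, 4)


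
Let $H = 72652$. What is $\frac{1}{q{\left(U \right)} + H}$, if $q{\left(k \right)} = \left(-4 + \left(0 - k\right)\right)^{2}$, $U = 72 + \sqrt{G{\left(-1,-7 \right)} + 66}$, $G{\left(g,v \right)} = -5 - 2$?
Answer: $\frac{78487}{6158846033} - \frac{152 \sqrt{59}}{6158846033} \approx 1.2554 \cdot 10^{-5}$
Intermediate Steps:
$G{\left(g,v \right)} = -7$ ($G{\left(g,v \right)} = -5 - 2 = -7$)
$U = 72 + \sqrt{59}$ ($U = 72 + \sqrt{-7 + 66} = 72 + \sqrt{59} \approx 79.681$)
$q{\left(k \right)} = \left(-4 - k\right)^{2}$
$\frac{1}{q{\left(U \right)} + H} = \frac{1}{\left(4 + \left(72 + \sqrt{59}\right)\right)^{2} + 72652} = \frac{1}{\left(76 + \sqrt{59}\right)^{2} + 72652} = \frac{1}{72652 + \left(76 + \sqrt{59}\right)^{2}}$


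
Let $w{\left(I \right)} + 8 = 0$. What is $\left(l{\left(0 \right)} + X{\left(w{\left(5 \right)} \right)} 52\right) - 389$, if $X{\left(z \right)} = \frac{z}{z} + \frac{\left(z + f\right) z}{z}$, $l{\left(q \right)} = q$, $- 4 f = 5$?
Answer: $-818$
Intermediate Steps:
$f = - \frac{5}{4}$ ($f = \left(- \frac{1}{4}\right) 5 = - \frac{5}{4} \approx -1.25$)
$w{\left(I \right)} = -8$ ($w{\left(I \right)} = -8 + 0 = -8$)
$X{\left(z \right)} = - \frac{1}{4} + z$ ($X{\left(z \right)} = \frac{z}{z} + \frac{\left(z - \frac{5}{4}\right) z}{z} = 1 + \frac{\left(- \frac{5}{4} + z\right) z}{z} = 1 + \frac{z \left(- \frac{5}{4} + z\right)}{z} = 1 + \left(- \frac{5}{4} + z\right) = - \frac{1}{4} + z$)
$\left(l{\left(0 \right)} + X{\left(w{\left(5 \right)} \right)} 52\right) - 389 = \left(0 + \left(- \frac{1}{4} - 8\right) 52\right) - 389 = \left(0 - 429\right) - 389 = -429 - 389 = -818$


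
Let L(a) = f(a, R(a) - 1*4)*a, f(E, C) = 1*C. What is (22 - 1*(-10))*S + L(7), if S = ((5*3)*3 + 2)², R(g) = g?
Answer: 70709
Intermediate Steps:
f(E, C) = C
L(a) = a*(-4 + a) (L(a) = (a - 1*4)*a = (a - 4)*a = (-4 + a)*a = a*(-4 + a))
S = 2209 (S = (15*3 + 2)² = (45 + 2)² = 47² = 2209)
(22 - 1*(-10))*S + L(7) = (22 - 1*(-10))*2209 + 7*(-4 + 7) = (22 + 10)*2209 + 7*3 = 32*2209 + 21 = 70688 + 21 = 70709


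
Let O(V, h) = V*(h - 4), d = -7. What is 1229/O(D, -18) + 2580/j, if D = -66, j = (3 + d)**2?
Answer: 58841/363 ≈ 162.10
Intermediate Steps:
j = 16 (j = (3 - 7)**2 = (-4)**2 = 16)
O(V, h) = V*(-4 + h)
1229/O(D, -18) + 2580/j = 1229/((-66*(-4 - 18))) + 2580/16 = 1229/((-66*(-22))) + 2580*(1/16) = 1229/1452 + 645/4 = 58841/363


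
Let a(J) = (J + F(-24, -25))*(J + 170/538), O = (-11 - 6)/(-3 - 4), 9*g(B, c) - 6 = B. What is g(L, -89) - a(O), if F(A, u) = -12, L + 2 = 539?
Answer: 3424529/39543 ≈ 86.603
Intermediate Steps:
L = 537 (L = -2 + 539 = 537)
g(B, c) = ⅔ + B/9
O = 17/7 (O = -17/(-7) = -⅐*(-17) = 17/7 ≈ 2.4286)
a(J) = (-12 + J)*(85/269 + J) (a(J) = (J - 12)*(J + 170/538) = (-12 + J)*(J + 170*(1/538)) = (-12 + J)*(J + 85/269) = (-12 + J)*(85/269 + J))
g(L, -89) - a(O) = (⅔ + (⅑)*537) - (-1020/269 + (17/7)² - 3143/269*17/7) = (⅔ + 179/3) - (-1020/269 + 289/49 - 7633/269) = 181/3 - 1*(-346256/13181) = 181/3 + 346256/13181 = 3424529/39543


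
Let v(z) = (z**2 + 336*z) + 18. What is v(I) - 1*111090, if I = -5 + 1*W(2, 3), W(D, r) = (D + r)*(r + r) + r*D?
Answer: -99695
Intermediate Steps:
W(D, r) = D*r + 2*r*(D + r) (W(D, r) = (D + r)*(2*r) + D*r = 2*r*(D + r) + D*r = D*r + 2*r*(D + r))
I = 31 (I = -5 + 1*(3*(2*3 + 3*2)) = -5 + 1*(3*(6 + 6)) = -5 + 1*(3*12) = -5 + 1*36 = -5 + 36 = 31)
v(z) = 18 + z**2 + 336*z
v(I) - 1*111090 = (18 + 31**2 + 336*31) - 1*111090 = (18 + 961 + 10416) - 111090 = 11395 - 111090 = -99695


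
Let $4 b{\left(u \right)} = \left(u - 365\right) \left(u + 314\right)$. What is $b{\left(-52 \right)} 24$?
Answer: $-655524$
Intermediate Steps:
$b{\left(u \right)} = \frac{\left(-365 + u\right) \left(314 + u\right)}{4}$ ($b{\left(u \right)} = \frac{\left(u - 365\right) \left(u + 314\right)}{4} = \frac{\left(-365 + u\right) \left(314 + u\right)}{4}$)
$b{\left(-52 \right)} 24 = \left(- \frac{57305}{2} - -663 + \frac{\left(-52\right)^{2}}{4}\right) 24 = \left(- \frac{57305}{2} + 663 + \frac{1}{4} \cdot 2704\right) 24 = \left(- \frac{57305}{2} + 663 + 676\right) 24 = \left(- \frac{54627}{2}\right) 24 = -655524$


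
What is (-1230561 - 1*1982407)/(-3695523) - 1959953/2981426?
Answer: 2336174941949/11017928355798 ≈ 0.21203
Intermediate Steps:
(-1230561 - 1*1982407)/(-3695523) - 1959953/2981426 = (-1230561 - 1982407)*(-1/3695523) - 1959953*1/2981426 = -3212968*(-1/3695523) - 1959953/2981426 = 3212968/3695523 - 1959953/2981426 = 2336174941949/11017928355798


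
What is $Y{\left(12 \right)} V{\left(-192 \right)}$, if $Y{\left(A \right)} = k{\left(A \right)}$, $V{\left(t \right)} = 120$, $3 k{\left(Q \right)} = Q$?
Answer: $480$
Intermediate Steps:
$k{\left(Q \right)} = \frac{Q}{3}$
$Y{\left(A \right)} = \frac{A}{3}$
$Y{\left(12 \right)} V{\left(-192 \right)} = \frac{1}{3} \cdot 12 \cdot 120 = 4 \cdot 120 = 480$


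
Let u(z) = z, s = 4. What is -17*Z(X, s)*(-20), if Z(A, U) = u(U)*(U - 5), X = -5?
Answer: -1360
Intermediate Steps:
Z(A, U) = U*(-5 + U) (Z(A, U) = U*(U - 5) = U*(-5 + U))
-17*Z(X, s)*(-20) = -68*(-5 + 4)*(-20) = -68*(-1)*(-20) = -17*(-4)*(-20) = 68*(-20) = -1360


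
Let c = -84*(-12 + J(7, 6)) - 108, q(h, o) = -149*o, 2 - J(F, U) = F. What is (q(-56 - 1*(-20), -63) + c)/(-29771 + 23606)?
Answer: -3569/2055 ≈ -1.7367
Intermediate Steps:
J(F, U) = 2 - F
c = 1320 (c = -84*(-12 + (2 - 1*7)) - 108 = -84*(-12 + (2 - 7)) - 108 = -84*(-12 - 5) - 108 = -84*(-17) - 108 = 1428 - 108 = 1320)
(q(-56 - 1*(-20), -63) + c)/(-29771 + 23606) = (-149*(-63) + 1320)/(-29771 + 23606) = (9387 + 1320)/(-6165) = 10707*(-1/6165) = -3569/2055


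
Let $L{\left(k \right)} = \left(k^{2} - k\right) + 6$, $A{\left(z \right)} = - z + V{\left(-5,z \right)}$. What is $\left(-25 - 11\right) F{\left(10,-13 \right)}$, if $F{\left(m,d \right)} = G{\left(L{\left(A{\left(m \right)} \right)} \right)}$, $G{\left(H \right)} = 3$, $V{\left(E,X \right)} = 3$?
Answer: $-108$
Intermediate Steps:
$A{\left(z \right)} = 3 - z$ ($A{\left(z \right)} = - z + 3 = 3 - z$)
$L{\left(k \right)} = 6 + k^{2} - k$
$F{\left(m,d \right)} = 3$
$\left(-25 - 11\right) F{\left(10,-13 \right)} = \left(-25 - 11\right) 3 = \left(-36\right) 3 = -108$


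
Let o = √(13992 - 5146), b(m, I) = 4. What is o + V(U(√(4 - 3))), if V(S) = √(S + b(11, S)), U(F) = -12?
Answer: √8846 + 2*I*√2 ≈ 94.053 + 2.8284*I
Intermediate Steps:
V(S) = √(4 + S) (V(S) = √(S + 4) = √(4 + S))
o = √8846 ≈ 94.053
o + V(U(√(4 - 3))) = √8846 + √(4 - 12) = √8846 + √(-8) = √8846 + 2*I*√2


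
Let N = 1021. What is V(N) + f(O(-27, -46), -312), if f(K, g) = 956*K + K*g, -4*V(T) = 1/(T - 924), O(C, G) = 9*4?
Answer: 8995391/388 ≈ 23184.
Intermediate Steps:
O(C, G) = 36
V(T) = -1/(4*(-924 + T)) (V(T) = -1/(4*(T - 924)) = -1/(4*(-924 + T)))
V(N) + f(O(-27, -46), -312) = -1/(-3696 + 4*1021) + 36*(956 - 312) = -1/(-3696 + 4084) + 36*644 = -1/388 + 23184 = 8995391/388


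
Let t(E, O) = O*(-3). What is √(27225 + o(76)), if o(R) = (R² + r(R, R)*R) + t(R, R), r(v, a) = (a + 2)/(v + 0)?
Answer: 19*√91 ≈ 181.25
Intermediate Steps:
t(E, O) = -3*O
r(v, a) = (2 + a)/v
o(R) = 2 + R² - 2*R (o(R) = (R² + ((2 + R)/R)*R) - 3*R = (R² + (2 + R)) - 3*R = (2 + R + R²) - 3*R = 2 + R² - 2*R)
√(27225 + o(76)) = √(27225 + (2 + 76² - 2*76)) = √(27225 + (2 + 5776 - 152)) = √(27225 + 5626) = √32851 = 19*√91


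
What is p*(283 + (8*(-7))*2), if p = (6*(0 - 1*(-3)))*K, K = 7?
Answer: 21546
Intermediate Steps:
p = 126 (p = (6*(0 - 1*(-3)))*7 = (6*(0 + 3))*7 = (6*3)*7 = 18*7 = 126)
p*(283 + (8*(-7))*2) = 126*(283 + (8*(-7))*2) = 126*(283 - 56*2) = 126*(283 - 112) = 126*171 = 21546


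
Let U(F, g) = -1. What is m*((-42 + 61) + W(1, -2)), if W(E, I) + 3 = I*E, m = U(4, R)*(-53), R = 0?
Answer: 742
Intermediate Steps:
m = 53 (m = -1*(-53) = 53)
W(E, I) = -3 + E*I (W(E, I) = -3 + I*E = -3 + E*I)
m*((-42 + 61) + W(1, -2)) = 53*((-42 + 61) + (-3 + 1*(-2))) = 53*(19 + (-3 - 2)) = 53*(19 - 5) = 53*14 = 742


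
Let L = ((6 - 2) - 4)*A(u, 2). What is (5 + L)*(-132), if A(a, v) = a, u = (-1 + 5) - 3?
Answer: -660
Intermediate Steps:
u = 1 (u = 4 - 3 = 1)
L = 0 (L = ((6 - 2) - 4)*1 = (4 - 4)*1 = 0*1 = 0)
(5 + L)*(-132) = (5 + 0)*(-132) = 5*(-132) = -660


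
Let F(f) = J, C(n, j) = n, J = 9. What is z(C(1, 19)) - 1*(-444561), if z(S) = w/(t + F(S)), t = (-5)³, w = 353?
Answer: 51568723/116 ≈ 4.4456e+5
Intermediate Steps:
F(f) = 9
t = -125
z(S) = -353/116 (z(S) = 353/(-125 + 9) = 353/(-116) = 353*(-1/116) = -353/116)
z(C(1, 19)) - 1*(-444561) = -353/116 - 1*(-444561) = -353/116 + 444561 = 51568723/116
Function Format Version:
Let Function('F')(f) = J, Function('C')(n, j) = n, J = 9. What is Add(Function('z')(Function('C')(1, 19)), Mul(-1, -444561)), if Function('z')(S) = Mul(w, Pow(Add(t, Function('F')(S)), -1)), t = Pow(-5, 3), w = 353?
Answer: Rational(51568723, 116) ≈ 4.4456e+5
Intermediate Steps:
Function('F')(f) = 9
t = -125
Function('z')(S) = Rational(-353, 116) (Function('z')(S) = Mul(353, Pow(Add(-125, 9), -1)) = Mul(353, Pow(-116, -1)) = Mul(353, Rational(-1, 116)) = Rational(-353, 116))
Add(Function('z')(Function('C')(1, 19)), Mul(-1, -444561)) = Add(Rational(-353, 116), Mul(-1, -444561)) = Add(Rational(-353, 116), 444561) = Rational(51568723, 116)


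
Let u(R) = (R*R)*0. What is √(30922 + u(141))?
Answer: √30922 ≈ 175.85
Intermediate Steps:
u(R) = 0 (u(R) = R²*0 = 0)
√(30922 + u(141)) = √(30922 + 0) = √30922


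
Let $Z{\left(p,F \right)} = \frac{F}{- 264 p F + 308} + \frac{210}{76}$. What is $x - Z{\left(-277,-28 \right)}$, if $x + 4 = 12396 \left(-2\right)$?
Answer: $- \frac{68902024339}{2778446} \approx -24799.0$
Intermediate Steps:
$Z{\left(p,F \right)} = \frac{105}{38} + \frac{F}{308 - 264 F p}$ ($Z{\left(p,F \right)} = \frac{F}{- 264 F p + 308} + 210 \cdot \frac{1}{76} = \frac{F}{308 - 264 F p} + \frac{105}{38} = \frac{105}{38} + \frac{F}{308 - 264 F p}$)
$x = -24796$ ($x = -4 + 12396 \left(-2\right) = -4 - 24792 = -24796$)
$x - Z{\left(-277,-28 \right)} = -24796 - \frac{-16170 - -532 + 13860 \left(-28\right) \left(-277\right)}{836 \left(-7 + 6 \left(-28\right) \left(-277\right)\right)} = -24796 - \frac{-16170 + 532 + 107498160}{836 \left(-7 + 46536\right)} = -24796 - \frac{1}{836} \cdot \frac{1}{46529} \cdot 107482522 = -24796 - \frac{7677323}{2778446} = - \frac{68902024339}{2778446}$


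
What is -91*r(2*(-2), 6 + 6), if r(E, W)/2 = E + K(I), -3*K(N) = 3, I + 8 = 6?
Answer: 910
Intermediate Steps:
I = -2 (I = -8 + 6 = -2)
K(N) = -1 (K(N) = -⅓*3 = -1)
r(E, W) = -2 + 2*E (r(E, W) = 2*(E - 1) = 2*(-1 + E) = -2 + 2*E)
-91*r(2*(-2), 6 + 6) = -91*(-2 + 2*(2*(-2))) = -91*(-2 + 2*(-4)) = -91*(-2 - 8) = -91*(-10) = 910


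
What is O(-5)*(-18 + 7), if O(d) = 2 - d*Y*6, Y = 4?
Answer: -1342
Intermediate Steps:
O(d) = 2 - 24*d (O(d) = 2 - d*4*6 = 2 - 4*d*6 = 2 - 24*d)
O(-5)*(-18 + 7) = (2 - 24*(-5))*(-18 + 7) = (2 + 120)*(-11) = 122*(-11) = -1342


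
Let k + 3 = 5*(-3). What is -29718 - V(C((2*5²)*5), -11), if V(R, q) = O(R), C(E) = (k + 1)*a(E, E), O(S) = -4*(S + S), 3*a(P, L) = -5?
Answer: -88474/3 ≈ -29491.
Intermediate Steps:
a(P, L) = -5/3 (a(P, L) = (⅓)*(-5) = -5/3)
O(S) = -8*S
k = -18 (k = -3 + 5*(-3) = -3 - 15 = -18)
C(E) = 85/3 (C(E) = (-18 + 1)*(-5/3) = -17*(-5/3) = 85/3)
V(R, q) = -8*R
-29718 - V(C((2*5²)*5), -11) = -29718 - (-8)*85/3 = -29718 - 1*(-680/3) = -29718 + 680/3 = -88474/3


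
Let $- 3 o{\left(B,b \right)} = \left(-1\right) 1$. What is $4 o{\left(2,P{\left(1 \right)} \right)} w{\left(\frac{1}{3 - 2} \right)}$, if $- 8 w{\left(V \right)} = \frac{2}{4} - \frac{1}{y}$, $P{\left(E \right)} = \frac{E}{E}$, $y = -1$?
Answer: $- \frac{1}{4} \approx -0.25$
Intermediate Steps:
$P{\left(E \right)} = 1$
$o{\left(B,b \right)} = \frac{1}{3}$ ($o{\left(B,b \right)} = - \frac{\left(-1\right) 1}{3} = \left(- \frac{1}{3}\right) \left(-1\right) = \frac{1}{3}$)
$w{\left(V \right)} = - \frac{3}{16}$ ($w{\left(V \right)} = - \frac{\frac{2}{4} - \frac{1}{-1}}{8} = - \frac{2 \cdot \frac{1}{4} - -1}{8} = - \frac{\frac{1}{2} + 1}{8} = \left(- \frac{1}{8}\right) \frac{3}{2} = - \frac{3}{16}$)
$4 o{\left(2,P{\left(1 \right)} \right)} w{\left(\frac{1}{3 - 2} \right)} = 4 \cdot \frac{1}{3} \left(- \frac{3}{16}\right) = \frac{4}{3} \left(- \frac{3}{16}\right) = - \frac{1}{4}$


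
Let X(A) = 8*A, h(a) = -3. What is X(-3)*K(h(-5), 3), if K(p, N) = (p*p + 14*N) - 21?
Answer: -720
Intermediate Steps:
K(p, N) = -21 + p**2 + 14*N (K(p, N) = (p**2 + 14*N) - 21 = -21 + p**2 + 14*N)
X(-3)*K(h(-5), 3) = (8*(-3))*(-21 + (-3)**2 + 14*3) = -24*(-21 + 9 + 42) = -24*30 = -720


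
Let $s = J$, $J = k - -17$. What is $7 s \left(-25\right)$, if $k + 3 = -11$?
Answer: $-525$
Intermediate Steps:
$k = -14$ ($k = -3 - 11 = -14$)
$J = 3$ ($J = -14 - -17 = -14 + 17 = 3$)
$s = 3$
$7 s \left(-25\right) = 7 \cdot 3 \left(-25\right) = 21 \left(-25\right) = -525$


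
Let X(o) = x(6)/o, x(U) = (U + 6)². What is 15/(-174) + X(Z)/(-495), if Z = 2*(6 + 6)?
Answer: -941/9570 ≈ -0.098328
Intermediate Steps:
Z = 24 (Z = 2*12 = 24)
x(U) = (6 + U)²
X(o) = 144/o (X(o) = (6 + 6)²/o = 12²/o = 144/o)
15/(-174) + X(Z)/(-495) = 15/(-174) + (144/24)/(-495) = 15*(-1/174) + (144*(1/24))*(-1/495) = -5/58 + 6*(-1/495) = -5/58 - 2/165 = -941/9570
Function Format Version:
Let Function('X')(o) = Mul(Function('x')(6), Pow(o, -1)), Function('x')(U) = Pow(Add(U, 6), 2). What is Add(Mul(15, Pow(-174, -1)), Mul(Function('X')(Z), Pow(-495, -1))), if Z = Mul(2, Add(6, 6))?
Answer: Rational(-941, 9570) ≈ -0.098328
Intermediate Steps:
Z = 24 (Z = Mul(2, 12) = 24)
Function('x')(U) = Pow(Add(6, U), 2)
Function('X')(o) = Mul(144, Pow(o, -1)) (Function('X')(o) = Mul(Pow(Add(6, 6), 2), Pow(o, -1)) = Mul(Pow(12, 2), Pow(o, -1)) = Mul(144, Pow(o, -1)))
Add(Mul(15, Pow(-174, -1)), Mul(Function('X')(Z), Pow(-495, -1))) = Add(Mul(15, Pow(-174, -1)), Mul(Mul(144, Pow(24, -1)), Pow(-495, -1))) = Add(Mul(15, Rational(-1, 174)), Mul(Mul(144, Rational(1, 24)), Rational(-1, 495))) = Add(Rational(-5, 58), Mul(6, Rational(-1, 495))) = Add(Rational(-5, 58), Rational(-2, 165)) = Rational(-941, 9570)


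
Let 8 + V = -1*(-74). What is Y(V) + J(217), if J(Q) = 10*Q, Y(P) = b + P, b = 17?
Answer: 2253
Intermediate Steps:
V = 66 (V = -8 - 1*(-74) = -8 + 74 = 66)
Y(P) = 17 + P
Y(V) + J(217) = (17 + 66) + 10*217 = 83 + 2170 = 2253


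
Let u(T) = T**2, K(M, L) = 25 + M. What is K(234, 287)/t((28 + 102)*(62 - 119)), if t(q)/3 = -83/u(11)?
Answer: -31339/249 ≈ -125.86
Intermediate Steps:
t(q) = -249/121 (t(q) = 3*(-83/(11**2)) = 3*(-83/121) = -249/121)
K(234, 287)/t((28 + 102)*(62 - 119)) = (25 + 234)/(-249/121) = 259*(-121/249) = -31339/249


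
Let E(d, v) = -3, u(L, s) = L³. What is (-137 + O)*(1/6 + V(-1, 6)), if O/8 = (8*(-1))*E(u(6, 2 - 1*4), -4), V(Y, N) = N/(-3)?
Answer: -605/6 ≈ -100.83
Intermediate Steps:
V(Y, N) = -N/3 (V(Y, N) = N*(-⅓) = -N/3)
O = 192 (O = 8*((8*(-1))*(-3)) = 8*(-8*(-3)) = 8*24 = 192)
(-137 + O)*(1/6 + V(-1, 6)) = (-137 + 192)*(1/6 - ⅓*6) = 55*(⅙ - 2) = 55*(-11/6) = -605/6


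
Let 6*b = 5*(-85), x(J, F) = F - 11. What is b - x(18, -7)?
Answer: -317/6 ≈ -52.833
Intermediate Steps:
x(J, F) = -11 + F
b = -425/6 (b = (5*(-85))/6 = (1/6)*(-425) = -425/6 ≈ -70.833)
b - x(18, -7) = -425/6 - (-11 - 7) = -425/6 - 1*(-18) = -425/6 + 18 = -317/6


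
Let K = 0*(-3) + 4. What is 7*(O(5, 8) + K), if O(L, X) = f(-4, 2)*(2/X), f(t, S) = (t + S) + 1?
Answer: 105/4 ≈ 26.250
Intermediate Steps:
K = 4 (K = 0 + 4 = 4)
f(t, S) = 1 + S + t (f(t, S) = (S + t) + 1 = 1 + S + t)
O(L, X) = -2/X (O(L, X) = (1 + 2 - 4)*(2/X) = -2/X)
7*(O(5, 8) + K) = 7*(-2/8 + 4) = 7*(-2*⅛ + 4) = 7*(-¼ + 4) = 7*(15/4) = 105/4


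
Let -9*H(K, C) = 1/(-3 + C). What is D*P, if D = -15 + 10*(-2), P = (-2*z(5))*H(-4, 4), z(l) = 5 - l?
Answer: 0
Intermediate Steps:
H(K, C) = -1/(9*(-3 + C))
P = 0 (P = (-2*(5 - 1*5))*(-1/(-27 + 9*4)) = (-2*(5 - 5))*(-1/(-27 + 36)) = (-2*0)*(-1/9) = 0*(-1*1/9) = 0*(-1/9) = 0)
D = -35 (D = -15 - 20 = -35)
D*P = -35*0 = 0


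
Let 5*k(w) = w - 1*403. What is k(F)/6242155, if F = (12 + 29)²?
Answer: 1278/31210775 ≈ 4.0947e-5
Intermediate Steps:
F = 1681 (F = 41² = 1681)
k(w) = -403/5 + w/5 (k(w) = (w - 1*403)/5 = (w - 403)/5 = (-403 + w)/5 = -403/5 + w/5)
k(F)/6242155 = (-403/5 + (⅕)*1681)/6242155 = (-403/5 + 1681/5)*(1/6242155) = (1278/5)*(1/6242155) = 1278/31210775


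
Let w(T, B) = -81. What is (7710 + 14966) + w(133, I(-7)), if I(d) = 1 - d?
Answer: 22595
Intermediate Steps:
(7710 + 14966) + w(133, I(-7)) = (7710 + 14966) - 81 = 22676 - 81 = 22595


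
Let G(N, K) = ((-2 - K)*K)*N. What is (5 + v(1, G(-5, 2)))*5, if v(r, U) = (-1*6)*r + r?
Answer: 0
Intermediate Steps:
G(N, K) = K*N*(-2 - K) (G(N, K) = (K*(-2 - K))*N = K*N*(-2 - K))
v(r, U) = -5*r (v(r, U) = -6*r + r = -5*r)
(5 + v(1, G(-5, 2)))*5 = (5 - 5*1)*5 = (5 - 5)*5 = 0*5 = 0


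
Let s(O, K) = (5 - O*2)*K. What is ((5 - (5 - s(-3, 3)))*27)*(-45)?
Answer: -40095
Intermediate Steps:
s(O, K) = K*(5 - 2*O) (s(O, K) = (5 - 2*O)*K = K*(5 - 2*O))
((5 - (5 - s(-3, 3)))*27)*(-45) = ((5 - (5 - 3*(5 - 2*(-3))))*27)*(-45) = ((5 - (5 - 3*(5 + 6)))*27)*(-45) = ((5 - (5 - 3*11))*27)*(-45) = ((5 - (5 - 1*33))*27)*(-45) = ((5 - (5 - 33))*27)*(-45) = ((5 - 1*(-28))*27)*(-45) = ((5 + 28)*27)*(-45) = (33*27)*(-45) = 891*(-45) = -40095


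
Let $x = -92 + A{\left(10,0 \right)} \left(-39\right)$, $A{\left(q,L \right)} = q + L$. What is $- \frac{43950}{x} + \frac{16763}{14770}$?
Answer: $\frac{328610633}{3559570} \approx 92.318$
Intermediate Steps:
$A{\left(q,L \right)} = L + q$
$x = -482$ ($x = -92 + \left(0 + 10\right) \left(-39\right) = -92 + 10 \left(-39\right) = -92 - 390 = -482$)
$- \frac{43950}{x} + \frac{16763}{14770} = - \frac{43950}{-482} + \frac{16763}{14770} = \left(-43950\right) \left(- \frac{1}{482}\right) + 16763 \cdot \frac{1}{14770} = \frac{21975}{241} + \frac{16763}{14770} = \frac{328610633}{3559570}$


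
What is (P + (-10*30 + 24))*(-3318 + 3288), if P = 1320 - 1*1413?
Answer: 11070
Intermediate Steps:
P = -93 (P = 1320 - 1413 = -93)
(P + (-10*30 + 24))*(-3318 + 3288) = (-93 + (-10*30 + 24))*(-3318 + 3288) = (-93 + (-300 + 24))*(-30) = (-93 - 276)*(-30) = -369*(-30) = 11070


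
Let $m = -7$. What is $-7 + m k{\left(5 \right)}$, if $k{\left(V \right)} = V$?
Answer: $-42$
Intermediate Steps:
$-7 + m k{\left(5 \right)} = -7 - 35 = -42$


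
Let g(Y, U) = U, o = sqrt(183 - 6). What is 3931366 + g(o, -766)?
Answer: 3930600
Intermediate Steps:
o = sqrt(177) ≈ 13.304
3931366 + g(o, -766) = 3931366 - 766 = 3930600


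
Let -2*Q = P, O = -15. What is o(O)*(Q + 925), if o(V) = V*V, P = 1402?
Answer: 50400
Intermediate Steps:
o(V) = V²
Q = -701 (Q = -½*1402 = -701)
o(O)*(Q + 925) = (-15)²*(-701 + 925) = 225*224 = 50400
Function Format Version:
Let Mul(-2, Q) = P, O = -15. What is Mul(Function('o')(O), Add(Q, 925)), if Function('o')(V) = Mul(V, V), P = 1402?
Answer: 50400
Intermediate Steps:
Function('o')(V) = Pow(V, 2)
Q = -701 (Q = Mul(Rational(-1, 2), 1402) = -701)
Mul(Function('o')(O), Add(Q, 925)) = Mul(Pow(-15, 2), Add(-701, 925)) = Mul(225, 224) = 50400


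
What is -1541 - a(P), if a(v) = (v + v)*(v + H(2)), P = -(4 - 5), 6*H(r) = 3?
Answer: -1544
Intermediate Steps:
H(r) = ½ (H(r) = (⅙)*3 = ½)
P = 1 (P = -1*(-1) = 1)
a(v) = 2*v*(½ + v) (a(v) = (v + v)*(v + ½) = (2*v)*(½ + v) = 2*v*(½ + v))
-1541 - a(P) = -1541 - (1 + 2*1) = -1541 - (1 + 2) = -1541 - 3 = -1544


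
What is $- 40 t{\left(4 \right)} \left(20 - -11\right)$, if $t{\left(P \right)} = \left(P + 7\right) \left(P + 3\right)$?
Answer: $-95480$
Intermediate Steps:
$t{\left(P \right)} = \left(3 + P\right) \left(7 + P\right)$ ($t{\left(P \right)} = \left(7 + P\right) \left(3 + P\right) = \left(3 + P\right) \left(7 + P\right)$)
$- 40 t{\left(4 \right)} \left(20 - -11\right) = - 40 \left(21 + 4^{2} + 10 \cdot 4\right) \left(20 - -11\right) = - 40 \left(21 + 16 + 40\right) \left(20 + 11\right) = \left(-40\right) 77 \cdot 31 = \left(-3080\right) 31 = -95480$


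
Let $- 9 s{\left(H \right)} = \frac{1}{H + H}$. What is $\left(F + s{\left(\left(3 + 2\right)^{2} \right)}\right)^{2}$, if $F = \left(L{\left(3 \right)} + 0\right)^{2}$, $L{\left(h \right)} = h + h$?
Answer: $\frac{262407601}{202500} \approx 1295.8$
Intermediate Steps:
$L{\left(h \right)} = 2 h$
$F = 36$ ($F = \left(2 \cdot 3 + 0\right)^{2} = \left(6 + 0\right)^{2} = 6^{2} = 36$)
$s{\left(H \right)} = - \frac{1}{18 H}$ ($s{\left(H \right)} = - \frac{1}{9 \left(H + H\right)} = - \frac{1}{9 \cdot 2 H} = - \frac{\frac{1}{2} \frac{1}{H}}{9} = - \frac{1}{18 H}$)
$\left(F + s{\left(\left(3 + 2\right)^{2} \right)}\right)^{2} = \left(36 - \frac{1}{18 \left(3 + 2\right)^{2}}\right)^{2} = \left(36 - \frac{1}{18 \cdot 5^{2}}\right)^{2} = \left(36 - \frac{1}{18 \cdot 25}\right)^{2} = \left(36 - \frac{1}{450}\right)^{2} = \left(\frac{16199}{450}\right)^{2} = \frac{262407601}{202500}$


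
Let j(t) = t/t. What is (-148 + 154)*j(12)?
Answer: 6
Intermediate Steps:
j(t) = 1
(-148 + 154)*j(12) = (-148 + 154)*1 = 6*1 = 6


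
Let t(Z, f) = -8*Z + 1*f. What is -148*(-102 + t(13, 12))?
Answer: 28712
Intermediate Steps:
t(Z, f) = f - 8*Z (t(Z, f) = -8*Z + f = f - 8*Z)
-148*(-102 + t(13, 12)) = -148*(-102 + (12 - 8*13)) = -148*(-102 + (12 - 104)) = -148*(-102 - 92) = -148*(-194) = 28712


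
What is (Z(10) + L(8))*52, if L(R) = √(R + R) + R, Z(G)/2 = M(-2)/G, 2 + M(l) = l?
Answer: 2912/5 ≈ 582.40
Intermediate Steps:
M(l) = -2 + l
Z(G) = -8/G (Z(G) = 2*((-2 - 2)/G) = 2*(-4/G) = -8/G)
L(R) = R + √2*√R (L(R) = √(2*R) + R = √2*√R + R = R + √2*√R)
(Z(10) + L(8))*52 = (-8/10 + (8 + √2*√8))*52 = (-8*⅒ + (8 + √2*(2*√2)))*52 = (-⅘ + (8 + 4))*52 = (-⅘ + 12)*52 = (56/5)*52 = 2912/5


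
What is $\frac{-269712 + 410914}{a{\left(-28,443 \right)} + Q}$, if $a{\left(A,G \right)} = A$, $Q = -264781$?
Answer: $- \frac{8306}{15577} \approx -0.53322$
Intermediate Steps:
$\frac{-269712 + 410914}{a{\left(-28,443 \right)} + Q} = \frac{-269712 + 410914}{-28 - 264781} = \frac{141202}{-264809} = 141202 \left(- \frac{1}{264809}\right) = - \frac{8306}{15577}$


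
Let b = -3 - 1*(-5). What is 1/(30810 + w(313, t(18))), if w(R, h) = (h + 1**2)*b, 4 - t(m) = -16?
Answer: 1/30852 ≈ 3.2413e-5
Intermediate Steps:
b = 2 (b = -3 + 5 = 2)
t(m) = 20 (t(m) = 4 - 1*(-16) = 4 + 16 = 20)
w(R, h) = 2 + 2*h (w(R, h) = (h + 1**2)*2 = (h + 1)*2 = (1 + h)*2 = 2 + 2*h)
1/(30810 + w(313, t(18))) = 1/(30810 + (2 + 2*20)) = 1/(30810 + (2 + 40)) = 1/(30810 + 42) = 1/30852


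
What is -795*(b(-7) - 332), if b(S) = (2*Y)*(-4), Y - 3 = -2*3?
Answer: 244860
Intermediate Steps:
Y = -3 (Y = 3 - 2*3 = 3 - 6 = -3)
b(S) = 24 (b(S) = (2*(-3))*(-4) = -6*(-4) = 24)
-795*(b(-7) - 332) = -795*(24 - 332) = -795*(-308) = 244860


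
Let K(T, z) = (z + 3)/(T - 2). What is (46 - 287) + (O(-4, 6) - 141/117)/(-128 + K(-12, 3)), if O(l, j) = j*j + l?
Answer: -8458108/35061 ≈ -241.24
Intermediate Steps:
K(T, z) = (3 + z)/(-2 + T)
O(l, j) = l + j**2 (O(l, j) = j**2 + l = l + j**2)
(46 - 287) + (O(-4, 6) - 141/117)/(-128 + K(-12, 3)) = (46 - 287) + ((-4 + 6**2) - 141/117)/(-128 + (3 + 3)/(-2 - 12)) = -241 + ((-4 + 36) - 141*1/117)/(-128 + 6/(-14)) = -241 + (32 - 47/39)/(-128 - 1/14*6) = -241 + 1201/(39*(-128 - 3/7)) = -241 + 1201/(39*(-899/7)) = -241 + (1201/39)*(-7/899) = -241 - 8407/35061 = -8458108/35061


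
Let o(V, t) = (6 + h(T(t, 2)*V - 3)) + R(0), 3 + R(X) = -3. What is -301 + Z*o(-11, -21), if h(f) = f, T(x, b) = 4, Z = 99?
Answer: -4954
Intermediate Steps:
R(X) = -6 (R(X) = -3 - 3 = -6)
o(V, t) = -3 + 4*V (o(V, t) = (6 + (4*V - 3)) - 6 = (6 + (-3 + 4*V)) - 6 = (3 + 4*V) - 6 = -3 + 4*V)
-301 + Z*o(-11, -21) = -301 + 99*(-3 + 4*(-11)) = -301 + 99*(-3 - 44) = -301 + 99*(-47) = -301 - 4653 = -4954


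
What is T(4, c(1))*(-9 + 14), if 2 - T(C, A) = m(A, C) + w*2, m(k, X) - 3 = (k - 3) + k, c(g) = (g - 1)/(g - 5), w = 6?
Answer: -50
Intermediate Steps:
c(g) = (-1 + g)/(-5 + g)
m(k, X) = 2*k (m(k, X) = 3 + ((k - 3) + k) = 3 + ((-3 + k) + k) = 3 + (-3 + 2*k) = 2*k)
T(C, A) = -10 - 2*A (T(C, A) = 2 - (2*A + 6*2) = 2 - (2*A + 12) = 2 - (12 + 2*A) = 2 + (-12 - 2*A) = -10 - 2*A)
T(4, c(1))*(-9 + 14) = (-10 - 2*(-1 + 1)/(-5 + 1))*(-9 + 14) = (-10 - 2*0/(-4))*5 = (-10 - (-1)*0/2)*5 = (-10 - 2*0)*5 = (-10 + 0)*5 = -10*5 = -50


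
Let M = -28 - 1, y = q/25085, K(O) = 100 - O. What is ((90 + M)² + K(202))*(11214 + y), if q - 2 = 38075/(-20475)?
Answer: 23822048135765/586989 ≈ 4.0583e+7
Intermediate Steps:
q = 115/819 (q = 2 + 38075/(-20475) = 2 + 38075*(-1/20475) = 2 - 1523/819 = 115/819 ≈ 0.14042)
y = 23/4108923 (y = (115/819)/25085 = (115/819)*(1/25085) = 23/4108923 ≈ 5.5976e-6)
M = -29
((90 + M)² + K(202))*(11214 + y) = ((90 - 29)² + (100 - 1*202))*(11214 + 23/4108923) = (61² + (100 - 202))*(46077462545/4108923) = (3721 - 102)*(46077462545/4108923) = 3619*(46077462545/4108923) = 23822048135765/586989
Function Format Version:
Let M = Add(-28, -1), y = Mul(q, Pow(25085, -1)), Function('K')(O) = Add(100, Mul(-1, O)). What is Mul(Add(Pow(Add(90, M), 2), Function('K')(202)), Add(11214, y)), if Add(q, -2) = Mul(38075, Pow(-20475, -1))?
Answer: Rational(23822048135765, 586989) ≈ 4.0583e+7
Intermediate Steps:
q = Rational(115, 819) (q = Add(2, Mul(38075, Pow(-20475, -1))) = Add(2, Mul(38075, Rational(-1, 20475))) = Add(2, Rational(-1523, 819)) = Rational(115, 819) ≈ 0.14042)
y = Rational(23, 4108923) (y = Mul(Rational(115, 819), Pow(25085, -1)) = Mul(Rational(115, 819), Rational(1, 25085)) = Rational(23, 4108923) ≈ 5.5976e-6)
M = -29
Mul(Add(Pow(Add(90, M), 2), Function('K')(202)), Add(11214, y)) = Mul(Add(Pow(Add(90, -29), 2), Add(100, Mul(-1, 202))), Add(11214, Rational(23, 4108923))) = Mul(Add(Pow(61, 2), Add(100, -202)), Rational(46077462545, 4108923)) = Mul(Add(3721, -102), Rational(46077462545, 4108923)) = Mul(3619, Rational(46077462545, 4108923)) = Rational(23822048135765, 586989)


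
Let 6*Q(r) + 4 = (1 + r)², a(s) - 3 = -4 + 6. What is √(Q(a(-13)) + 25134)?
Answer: √226254/3 ≈ 158.55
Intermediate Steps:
a(s) = 5 (a(s) = 3 + (-4 + 6) = 3 + 2 = 5)
Q(r) = -⅔ + (1 + r)²/6
√(Q(a(-13)) + 25134) = √((-⅔ + (1 + 5)²/6) + 25134) = √((-⅔ + (⅙)*6²) + 25134) = √((-⅔ + (⅙)*36) + 25134) = √((-⅔ + 6) + 25134) = √(16/3 + 25134) = √(75418/3) = √226254/3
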